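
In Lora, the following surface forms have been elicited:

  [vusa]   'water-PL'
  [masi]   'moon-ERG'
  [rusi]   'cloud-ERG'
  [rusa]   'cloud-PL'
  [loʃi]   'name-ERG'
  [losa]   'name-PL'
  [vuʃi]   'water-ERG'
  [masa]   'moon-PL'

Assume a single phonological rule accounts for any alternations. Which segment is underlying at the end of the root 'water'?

/ʃ/

'water' shows [ʃ] ~ [s] at the end of the stem ([vuʃi] vs [vusa]).
But 'moon' keeps [s] in both environments ([masi], [masa]), so there is no rule changing /s/ to [ʃ] before the ERG suffix.
Therefore /ʃ/ is basic and [s] is derived by depalatalization (palato-alveolar /ʃ/ becomes [s] when no front vowel follows).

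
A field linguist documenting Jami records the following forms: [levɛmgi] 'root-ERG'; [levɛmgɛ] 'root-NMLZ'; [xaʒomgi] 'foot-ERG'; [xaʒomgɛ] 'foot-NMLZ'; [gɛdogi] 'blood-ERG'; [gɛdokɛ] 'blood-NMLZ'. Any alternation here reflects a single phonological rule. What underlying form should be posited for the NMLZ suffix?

/-kɛ/

The NMLZ morpheme has two allomorphs, [-gɛ] and [-kɛ].
The ERG suffix, which begins with [g], is invariant after every stem; so [g] is not altered by any rule here.
So the underlying form is /-kɛ/, and voiceless stops become voiced after a nasal.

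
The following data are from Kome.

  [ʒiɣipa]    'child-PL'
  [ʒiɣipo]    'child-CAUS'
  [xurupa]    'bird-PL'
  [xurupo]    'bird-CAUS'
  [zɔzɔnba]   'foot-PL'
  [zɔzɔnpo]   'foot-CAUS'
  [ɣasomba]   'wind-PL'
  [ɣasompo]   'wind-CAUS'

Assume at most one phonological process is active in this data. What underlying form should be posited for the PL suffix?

The PL suffix surfaces as [-ba] and [-pa], depending on the final segment of the stem.
The CAUS suffix, which begins with [p], is invariant after every stem; so [p] is not altered by any rule here.
The PL suffix is therefore /-ba/ underlyingly, with post-vocalic devoicing: voiced stops become voiceless after a vowel.

/-ba/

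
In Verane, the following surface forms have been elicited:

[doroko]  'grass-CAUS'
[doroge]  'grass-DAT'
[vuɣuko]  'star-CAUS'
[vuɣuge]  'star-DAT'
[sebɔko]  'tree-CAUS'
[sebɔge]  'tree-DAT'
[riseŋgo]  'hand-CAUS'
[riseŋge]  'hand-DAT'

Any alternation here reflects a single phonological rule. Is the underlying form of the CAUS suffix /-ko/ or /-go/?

/-ko/

The CAUS suffix surfaces as [-go] and [-ko], depending on the final segment of the stem.
The DAT suffix, which begins with [g], is invariant after every stem; so [g] is not altered by any rule here.
So the underlying form is /-ko/, and voiceless stops become voiced after a nasal.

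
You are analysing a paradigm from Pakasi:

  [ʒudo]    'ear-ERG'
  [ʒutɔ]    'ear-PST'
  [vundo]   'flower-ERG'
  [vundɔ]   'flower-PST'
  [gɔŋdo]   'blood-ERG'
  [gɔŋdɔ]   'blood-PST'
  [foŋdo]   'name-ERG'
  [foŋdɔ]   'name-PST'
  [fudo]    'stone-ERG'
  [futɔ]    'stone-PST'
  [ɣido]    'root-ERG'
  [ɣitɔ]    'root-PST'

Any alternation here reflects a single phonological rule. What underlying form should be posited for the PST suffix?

The PST suffix surfaces as [-dɔ] and [-tɔ], depending on the final segment of the stem.
By contrast the ERG suffix keeps its initial [d] throughout — that segment must be underlying.
So the underlying form is /-tɔ/, and voiceless stops become voiced after a nasal.

/-tɔ/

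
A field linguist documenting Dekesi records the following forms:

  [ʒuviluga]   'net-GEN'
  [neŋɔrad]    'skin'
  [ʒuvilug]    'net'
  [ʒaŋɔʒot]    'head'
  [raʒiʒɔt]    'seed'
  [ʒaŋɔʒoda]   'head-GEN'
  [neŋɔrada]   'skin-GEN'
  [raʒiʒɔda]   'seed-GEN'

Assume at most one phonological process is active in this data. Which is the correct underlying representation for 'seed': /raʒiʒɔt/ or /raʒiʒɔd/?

/raʒiʒɔt/

In [raʒiʒɔt] and [raʒiʒɔda] the final segment of 'seed' alternates: [t] ~ [d].
The stem 'skin' ([neŋɔrad], [neŋɔrada]) shows [d] unchanged in both environments, so [d] cannot be basic with [t] derived in isolation.
The alternation reflects intervocalic voicing: voiceless stops become voiced between vowels. /t/ is underlying.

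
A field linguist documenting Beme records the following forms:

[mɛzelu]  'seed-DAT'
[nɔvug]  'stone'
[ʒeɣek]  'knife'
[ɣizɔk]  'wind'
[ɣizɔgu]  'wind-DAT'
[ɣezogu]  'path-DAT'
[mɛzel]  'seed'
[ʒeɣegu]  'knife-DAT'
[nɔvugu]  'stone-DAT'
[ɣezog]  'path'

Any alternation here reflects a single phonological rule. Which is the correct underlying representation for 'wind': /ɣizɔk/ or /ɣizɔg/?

The stem for 'wind' ends in [g] in [ɣizɔgu] but [k] in [ɣizɔk].
Compare 'stone', with invariant [g] in [nɔvugu] and [nɔvug]: an analysis with underlying /g/ and a rule producing [k] in isolation would wrongly predict alternation here too.
Therefore /k/ is basic and [g] is derived by intervocalic voicing (voiceless stops become voiced between vowels).

/ɣizɔk/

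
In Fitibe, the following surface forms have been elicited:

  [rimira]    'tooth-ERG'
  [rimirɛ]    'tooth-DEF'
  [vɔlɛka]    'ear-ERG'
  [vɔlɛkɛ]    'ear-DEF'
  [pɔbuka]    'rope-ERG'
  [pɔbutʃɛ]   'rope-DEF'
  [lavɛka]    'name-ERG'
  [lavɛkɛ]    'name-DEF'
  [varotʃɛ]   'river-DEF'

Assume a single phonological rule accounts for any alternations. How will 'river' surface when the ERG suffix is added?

[varoka]

'rope' shows [k] ~ [tʃ] at the end of the stem ([pɔbuka] vs [pɔbutʃɛ]).
The stem 'name' ([lavɛka], [lavɛkɛ]) shows [k] unchanged in both environments, so [k] cannot be basic with [tʃ] derived before the DEF suffix.
The underlying segment must be /tʃ/; palato-alveolar /tʃ/ becomes [k] when no front vowel follows, yielding [k] there.
The one attested form of 'river', [varotʃɛ], shows underlying /varotʃ/. Applying the same rule when no front vowel follows gives [varoka].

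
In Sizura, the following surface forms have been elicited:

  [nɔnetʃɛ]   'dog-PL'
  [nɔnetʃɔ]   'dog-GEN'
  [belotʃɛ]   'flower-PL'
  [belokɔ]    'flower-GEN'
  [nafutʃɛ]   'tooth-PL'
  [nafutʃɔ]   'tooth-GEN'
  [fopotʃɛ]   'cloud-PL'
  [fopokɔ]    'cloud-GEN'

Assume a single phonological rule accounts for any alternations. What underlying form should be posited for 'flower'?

'flower' shows [tʃ] ~ [k] at the end of the stem ([belotʃɛ] vs [belokɔ]).
Compare 'dog', with invariant [tʃ] in [nɔnetʃɛ] and [nɔnetʃɔ]: an analysis with underlying /tʃ/ and a rule producing [k] before the GEN suffix would wrongly predict alternation here too.
So /k/ is underlying, and a rule of palatalization before a front vowel — /k/ becomes palato-alveolar [tʃ] before a front vowel — gives [tʃ].

/belok/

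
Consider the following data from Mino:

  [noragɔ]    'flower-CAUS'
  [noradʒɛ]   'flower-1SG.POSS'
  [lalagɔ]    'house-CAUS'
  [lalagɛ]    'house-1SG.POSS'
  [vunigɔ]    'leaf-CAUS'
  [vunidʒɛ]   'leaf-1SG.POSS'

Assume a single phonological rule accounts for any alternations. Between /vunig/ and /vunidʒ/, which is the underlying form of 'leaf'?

The root 'leaf' surfaces as [vunigɔ] and [vunidʒɛ], with a stem-final [g] ~ [dʒ] alternation.
The stem 'house' ([lalagɔ], [lalagɛ]) shows [g] unchanged in both environments, so [g] cannot be basic with [dʒ] derived before the 1SG.POSS suffix.
So /dʒ/ is underlying, and a rule of depalatalization — palato-alveolar /dʒ/ becomes [g] when no front vowel follows — gives [g].

/vunidʒ/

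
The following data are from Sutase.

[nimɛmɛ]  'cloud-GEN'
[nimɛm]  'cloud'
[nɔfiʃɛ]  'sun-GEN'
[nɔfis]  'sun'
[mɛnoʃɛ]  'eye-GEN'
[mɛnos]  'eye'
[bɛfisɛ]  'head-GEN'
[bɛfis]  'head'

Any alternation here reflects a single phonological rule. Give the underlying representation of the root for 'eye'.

/mɛnoʃ/

In [mɛnoʃɛ] and [mɛnos] the final segment of 'eye' alternates: [ʃ] ~ [s].
The stem 'head' ([bɛfisɛ], [bɛfis]) shows [s] unchanged in both environments, so [s] cannot be basic with [ʃ] derived before the GEN suffix.
The alternation reflects depalatalization: palato-alveolar /ʃ/ becomes [s] when no front vowel follows. /ʃ/ is underlying.
The underlying form of 'eye' is therefore /mɛnoʃ/.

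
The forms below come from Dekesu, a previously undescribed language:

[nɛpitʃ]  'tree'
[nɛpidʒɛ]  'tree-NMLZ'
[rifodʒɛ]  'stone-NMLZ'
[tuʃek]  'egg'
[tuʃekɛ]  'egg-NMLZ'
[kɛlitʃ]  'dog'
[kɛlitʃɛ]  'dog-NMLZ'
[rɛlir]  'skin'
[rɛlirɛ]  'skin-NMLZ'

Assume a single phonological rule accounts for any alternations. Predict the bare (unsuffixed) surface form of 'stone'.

The root 'tree' surfaces as [nɛpitʃ] and [nɛpidʒɛ], with a stem-final [tʃ] ~ [dʒ] alternation.
The stem 'dog' ([kɛlitʃ], [kɛlitʃɛ]) shows [tʃ] unchanged in both environments, so [tʃ] cannot be basic with [dʒ] derived before the NMLZ suffix.
The underlying segment must be /dʒ/; voiced obstruents become voiceless word-finally, yielding [tʃ] there.
From [rifodʒɛ] the stem 'stone' is /rifodʒ/; word-finally this yields [rifotʃ].

[rifotʃ]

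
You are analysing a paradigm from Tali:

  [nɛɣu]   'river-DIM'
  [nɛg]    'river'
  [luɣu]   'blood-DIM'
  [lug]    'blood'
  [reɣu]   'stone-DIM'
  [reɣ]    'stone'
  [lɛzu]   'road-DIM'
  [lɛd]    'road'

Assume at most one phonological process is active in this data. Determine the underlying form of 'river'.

The root 'river' surfaces as [nɛɣu] and [nɛg], with a stem-final [ɣ] ~ [g] alternation.
But 'stone' keeps [ɣ] in both environments ([reɣu], [reɣ]), so there is no rule changing /ɣ/ to [g] in isolation.
Therefore /g/ is basic and [ɣ] is derived by intervocalic spirantization (voiced stops become fricatives between vowels).

/nɛg/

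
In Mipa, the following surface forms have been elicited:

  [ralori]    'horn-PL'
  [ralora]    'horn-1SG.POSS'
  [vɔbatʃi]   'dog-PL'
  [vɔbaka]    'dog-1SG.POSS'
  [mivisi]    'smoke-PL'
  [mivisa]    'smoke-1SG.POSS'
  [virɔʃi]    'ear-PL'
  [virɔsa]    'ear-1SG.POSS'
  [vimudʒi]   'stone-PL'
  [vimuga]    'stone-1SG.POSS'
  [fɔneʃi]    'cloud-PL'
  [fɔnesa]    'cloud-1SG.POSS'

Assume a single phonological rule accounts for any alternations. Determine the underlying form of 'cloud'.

'cloud' shows [ʃ] ~ [s] at the end of the stem ([fɔneʃi] vs [fɔnesa]).
But 'smoke' keeps [s] in both environments ([mivisi], [mivisa]), so there is no rule changing /s/ to [ʃ] before the PL suffix.
Therefore /ʃ/ is basic and [s] is derived by depalatalization (palato-alveolar /tʃ/, /dʒ/ and /ʃ/ become [k], [g] and [s] when no front vowel follows).
Hence 'cloud' is /fɔneʃ/ underlyingly.

/fɔneʃ/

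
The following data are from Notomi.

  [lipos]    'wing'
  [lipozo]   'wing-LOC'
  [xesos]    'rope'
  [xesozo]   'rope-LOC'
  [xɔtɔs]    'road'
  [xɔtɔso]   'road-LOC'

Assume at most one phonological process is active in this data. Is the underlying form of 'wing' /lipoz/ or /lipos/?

'wing' shows [s] ~ [z] at the end of the stem ([lipos] vs [lipozo]).
Compare 'road', with invariant [s] in [xɔtɔs] and [xɔtɔso]: an analysis with underlying /s/ and a rule producing [z] before the LOC suffix would wrongly predict alternation here too.
Therefore /z/ is basic and [s] is derived by word-final obstruent devoicing (voiced obstruents become voiceless word-finally).

/lipoz/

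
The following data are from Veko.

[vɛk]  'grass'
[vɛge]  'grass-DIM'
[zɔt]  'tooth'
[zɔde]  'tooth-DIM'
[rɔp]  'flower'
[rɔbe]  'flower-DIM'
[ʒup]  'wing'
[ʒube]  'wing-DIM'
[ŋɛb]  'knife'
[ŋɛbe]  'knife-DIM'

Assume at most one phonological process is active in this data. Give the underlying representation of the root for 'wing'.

The stem for 'wing' ends in [p] in [ʒup] but [b] in [ʒube].
If /b/ were underlying and a rule turned it into [p] in isolation, 'knife' would also alternate; but it has [b] in both [ŋɛb] and [ŋɛbe].
So /p/ is underlying, and a rule of intervocalic voicing — voiceless stops become voiced between vowels — gives [b].
So 'wing' = /ʒup/.

/ʒup/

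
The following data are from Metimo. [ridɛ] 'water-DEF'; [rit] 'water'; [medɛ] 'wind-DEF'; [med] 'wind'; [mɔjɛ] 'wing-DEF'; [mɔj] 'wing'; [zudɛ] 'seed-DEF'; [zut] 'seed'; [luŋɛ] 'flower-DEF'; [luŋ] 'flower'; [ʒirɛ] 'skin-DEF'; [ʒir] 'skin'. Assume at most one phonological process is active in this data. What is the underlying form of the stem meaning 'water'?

'water' shows [d] ~ [t] at the end of the stem ([ridɛ] vs [rit]).
Compare 'wind', with invariant [d] in [medɛ] and [med]: an analysis with underlying /d/ and a rule producing [t] in isolation would wrongly predict alternation here too.
The underlying segment must be /t/; voiceless stops become voiced between vowels, yielding [d] there.

/rit/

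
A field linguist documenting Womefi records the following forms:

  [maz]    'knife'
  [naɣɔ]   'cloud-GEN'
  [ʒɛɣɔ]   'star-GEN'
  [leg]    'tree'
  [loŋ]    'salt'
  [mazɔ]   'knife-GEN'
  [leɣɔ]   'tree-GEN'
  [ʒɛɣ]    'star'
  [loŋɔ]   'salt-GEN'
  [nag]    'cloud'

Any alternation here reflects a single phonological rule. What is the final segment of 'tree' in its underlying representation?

'tree' shows [ɣ] ~ [g] at the end of the stem ([leɣɔ] vs [leg]).
If /ɣ/ were underlying and a rule turned it into [g] in isolation, 'star' would also alternate; but it has [ɣ] in both [ʒɛɣɔ] and [ʒɛɣ].
Therefore /g/ is basic and [ɣ] is derived by intervocalic spirantization (voiced stops become fricatives between vowels).

/g/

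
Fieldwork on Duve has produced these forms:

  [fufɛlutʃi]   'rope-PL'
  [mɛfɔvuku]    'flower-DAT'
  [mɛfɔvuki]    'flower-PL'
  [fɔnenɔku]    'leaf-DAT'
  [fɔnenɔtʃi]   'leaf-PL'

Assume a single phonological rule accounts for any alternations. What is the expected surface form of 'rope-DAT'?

The stem for 'leaf' ends in [k] in [fɔnenɔku] but [tʃ] in [fɔnenɔtʃi].
The stem 'flower' ([mɛfɔvuku], [mɛfɔvuki]) shows [k] unchanged in both environments, so [k] cannot be basic with [tʃ] derived before the PL suffix.
Therefore /tʃ/ is basic and [k] is derived by depalatalization (palato-alveolar /tʃ/ becomes [k] when no front vowel follows).
The one attested form of 'rope', [fufɛlutʃi], shows underlying /fufɛlutʃ/. Applying the same rule when no front vowel follows gives [fufɛluku].

[fufɛluku]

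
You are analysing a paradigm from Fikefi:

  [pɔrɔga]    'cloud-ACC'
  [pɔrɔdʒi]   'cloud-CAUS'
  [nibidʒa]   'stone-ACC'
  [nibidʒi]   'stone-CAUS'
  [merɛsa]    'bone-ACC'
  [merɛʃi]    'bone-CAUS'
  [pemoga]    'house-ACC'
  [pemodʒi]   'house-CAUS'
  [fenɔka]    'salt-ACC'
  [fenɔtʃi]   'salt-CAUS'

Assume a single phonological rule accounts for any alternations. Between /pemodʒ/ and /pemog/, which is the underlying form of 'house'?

The root 'house' surfaces as [pemoga] and [pemodʒi], with a stem-final [g] ~ [dʒ] alternation.
But 'stone' keeps [dʒ] in both environments ([nibidʒa], [nibidʒi]), so there is no rule changing /dʒ/ to [g] before the ACC suffix.
So /g/ is underlying, and a rule of palatalization before a front vowel — /k/, /g/ and /s/ become palato-alveolar [tʃ], [dʒ] and [ʃ] before a front vowel — gives [dʒ].

/pemog/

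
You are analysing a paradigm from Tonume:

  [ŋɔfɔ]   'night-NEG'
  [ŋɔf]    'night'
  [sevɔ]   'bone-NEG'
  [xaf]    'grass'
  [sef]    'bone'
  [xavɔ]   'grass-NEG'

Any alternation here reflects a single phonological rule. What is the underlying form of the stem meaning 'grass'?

/xav/

In [xavɔ] and [xaf] the final segment of 'grass' alternates: [v] ~ [f].
But 'night' keeps [f] in both environments ([ŋɔfɔ], [ŋɔf]), so there is no rule changing /f/ to [v] before the NEG suffix.
So /v/ is underlying, and a rule of word-final obstruent devoicing — voiced obstruents become voiceless word-finally — gives [f].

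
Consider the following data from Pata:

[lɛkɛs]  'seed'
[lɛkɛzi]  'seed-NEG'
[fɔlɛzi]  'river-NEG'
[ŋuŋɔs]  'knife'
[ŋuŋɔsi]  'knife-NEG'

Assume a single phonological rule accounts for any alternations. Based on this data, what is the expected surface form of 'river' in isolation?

[fɔlɛs]

'seed' shows [s] ~ [z] at the end of the stem ([lɛkɛs] vs [lɛkɛzi]).
But 'knife' keeps [s] in both environments ([ŋuŋɔs], [ŋuŋɔsi]), so there is no rule changing /s/ to [z] before the NEG suffix.
The underlying segment must be /z/; voiced obstruents become voiceless word-finally, yielding [s] there.
From [fɔlɛzi] the stem 'river' is /fɔlɛz/; word-finally this yields [fɔlɛs].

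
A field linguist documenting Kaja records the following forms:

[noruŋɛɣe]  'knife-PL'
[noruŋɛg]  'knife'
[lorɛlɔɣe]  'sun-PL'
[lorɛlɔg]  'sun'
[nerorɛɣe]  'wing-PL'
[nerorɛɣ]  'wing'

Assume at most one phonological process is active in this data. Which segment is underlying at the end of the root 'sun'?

/g/

The root 'sun' surfaces as [lorɛlɔɣe] and [lorɛlɔg], with a stem-final [ɣ] ~ [g] alternation.
The stem 'wing' ([nerorɛɣe], [nerorɛɣ]) shows [ɣ] unchanged in both environments, so [ɣ] cannot be basic with [g] derived in isolation.
The alternation reflects intervocalic spirantization: voiced stops become fricatives between vowels. /g/ is underlying.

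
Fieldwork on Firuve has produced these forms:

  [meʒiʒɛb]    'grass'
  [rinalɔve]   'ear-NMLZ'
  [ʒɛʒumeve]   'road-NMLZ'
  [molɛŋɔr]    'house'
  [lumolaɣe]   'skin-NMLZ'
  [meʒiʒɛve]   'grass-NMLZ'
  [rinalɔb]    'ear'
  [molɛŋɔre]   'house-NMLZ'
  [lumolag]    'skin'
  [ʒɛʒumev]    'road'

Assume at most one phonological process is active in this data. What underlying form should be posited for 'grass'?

/meʒiʒɛb/

The stem for 'grass' ends in [v] in [meʒiʒɛve] but [b] in [meʒiʒɛb].
Compare 'road', with invariant [v] in [ʒɛʒumeve] and [ʒɛʒumev]: an analysis with underlying /v/ and a rule producing [b] in isolation would wrongly predict alternation here too.
The underlying segment must be /b/; voiced stops become fricatives between vowels, yielding [v] there.
Hence 'grass' is /meʒiʒɛb/ underlyingly.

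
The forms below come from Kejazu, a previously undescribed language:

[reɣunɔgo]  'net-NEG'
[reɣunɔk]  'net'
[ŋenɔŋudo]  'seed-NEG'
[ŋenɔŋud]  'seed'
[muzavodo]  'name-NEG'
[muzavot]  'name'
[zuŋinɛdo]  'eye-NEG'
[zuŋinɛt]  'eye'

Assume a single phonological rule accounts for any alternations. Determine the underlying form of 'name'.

The root 'name' surfaces as [muzavodo] and [muzavot], with a stem-final [d] ~ [t] alternation.
The stem 'seed' ([ŋenɔŋudo], [ŋenɔŋud]) shows [d] unchanged in both environments, so [d] cannot be basic with [t] derived in isolation.
The underlying segment must be /t/; voiceless stops become voiced between vowels, yielding [d] there.
The underlying form of 'name' is therefore /muzavot/.

/muzavot/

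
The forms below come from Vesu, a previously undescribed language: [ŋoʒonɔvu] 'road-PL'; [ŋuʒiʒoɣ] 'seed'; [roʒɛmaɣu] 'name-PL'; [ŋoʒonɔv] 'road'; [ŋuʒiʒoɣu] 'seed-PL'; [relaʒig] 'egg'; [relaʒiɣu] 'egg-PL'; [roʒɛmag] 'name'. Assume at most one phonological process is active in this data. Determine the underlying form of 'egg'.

/relaʒig/

In [relaʒiɣu] and [relaʒig] the final segment of 'egg' alternates: [ɣ] ~ [g].
If /ɣ/ were underlying and a rule turned it into [g] in isolation, 'seed' would also alternate; but it has [ɣ] in both [ŋuʒiʒoɣu] and [ŋuʒiʒoɣ].
The alternation reflects intervocalic spirantization: voiced stops become fricatives between vowels. /g/ is underlying.
So 'egg' = /relaʒig/.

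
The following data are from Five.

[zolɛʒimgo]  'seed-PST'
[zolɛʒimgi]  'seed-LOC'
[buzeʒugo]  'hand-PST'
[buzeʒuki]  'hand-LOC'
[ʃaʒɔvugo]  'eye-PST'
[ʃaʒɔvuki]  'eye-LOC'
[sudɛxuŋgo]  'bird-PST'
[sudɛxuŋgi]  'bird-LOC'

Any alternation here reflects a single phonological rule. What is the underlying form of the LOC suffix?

The LOC suffix surfaces as [-gi] and [-ki], depending on the final segment of the stem.
The PST suffix, which begins with [g], is invariant after every stem; so [g] is not altered by any rule here.
The LOC suffix is therefore /-ki/ underlyingly, with post-nasal voicing: voiceless stops become voiced after a nasal.

/-ki/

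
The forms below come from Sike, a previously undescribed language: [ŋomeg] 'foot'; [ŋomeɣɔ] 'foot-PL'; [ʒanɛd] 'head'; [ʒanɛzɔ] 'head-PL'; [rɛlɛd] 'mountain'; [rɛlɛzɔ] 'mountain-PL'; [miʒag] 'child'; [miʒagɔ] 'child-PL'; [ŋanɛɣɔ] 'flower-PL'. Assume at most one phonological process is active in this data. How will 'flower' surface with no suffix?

[ŋanɛg]

The stem for 'foot' ends in [g] in [ŋomeg] but [ɣ] in [ŋomeɣɔ].
But 'child' keeps [g] in both environments ([miʒag], [miʒagɔ]), so there is no rule changing /g/ to [ɣ] before the PL suffix.
So /ɣ/ is underlying, and a rule of word-final hardening — voiced fricatives become stops word-finally — gives [g].
From [ŋanɛɣɔ] the stem 'flower' is /ŋanɛɣ/; word-finally this yields [ŋanɛg].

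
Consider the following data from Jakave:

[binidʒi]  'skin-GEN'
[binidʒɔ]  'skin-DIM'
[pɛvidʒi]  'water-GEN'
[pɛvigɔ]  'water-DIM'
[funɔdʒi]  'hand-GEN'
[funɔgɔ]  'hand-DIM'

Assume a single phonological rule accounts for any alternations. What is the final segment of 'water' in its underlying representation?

The stem for 'water' ends in [dʒ] in [pɛvidʒi] but [g] in [pɛvigɔ].
The stem 'skin' ([binidʒi], [binidʒɔ]) shows [dʒ] unchanged in both environments, so [dʒ] cannot be basic with [g] derived before the DIM suffix.
The alternation reflects palatalization before a front vowel: /g/ becomes palato-alveolar [dʒ] before a front vowel. /g/ is underlying.

/g/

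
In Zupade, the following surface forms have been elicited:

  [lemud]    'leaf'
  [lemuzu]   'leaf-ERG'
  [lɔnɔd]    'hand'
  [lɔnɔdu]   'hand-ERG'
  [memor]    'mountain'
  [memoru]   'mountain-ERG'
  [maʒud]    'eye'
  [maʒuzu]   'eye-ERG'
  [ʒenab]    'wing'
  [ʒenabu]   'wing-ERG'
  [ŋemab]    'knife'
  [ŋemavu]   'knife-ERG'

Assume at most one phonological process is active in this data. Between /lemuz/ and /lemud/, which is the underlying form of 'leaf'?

'leaf' shows [d] ~ [z] at the end of the stem ([lemud] vs [lemuzu]).
If /d/ were underlying and a rule turned it into [z] before the ERG suffix, 'hand' would also alternate; but it has [d] in both [lɔnɔd] and [lɔnɔdu].
Therefore /z/ is basic and [d] is derived by word-final hardening (voiced fricatives become stops word-finally).

/lemuz/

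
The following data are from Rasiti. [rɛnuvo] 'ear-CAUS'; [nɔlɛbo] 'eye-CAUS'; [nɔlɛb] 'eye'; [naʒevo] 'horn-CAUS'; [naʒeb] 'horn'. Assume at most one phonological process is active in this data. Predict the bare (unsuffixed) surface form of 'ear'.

In [naʒevo] and [naʒeb] the final segment of 'horn' alternates: [v] ~ [b].
Compare 'eye', with invariant [b] in [nɔlɛbo] and [nɔlɛb]: an analysis with underlying /b/ and a rule producing [v] before the CAUS suffix would wrongly predict alternation here too.
So /v/ is underlying, and a rule of word-final hardening — voiced fricatives become stops word-finally — gives [b].
From [rɛnuvo] the stem 'ear' is /rɛnuv/; word-finally this yields [rɛnub].

[rɛnub]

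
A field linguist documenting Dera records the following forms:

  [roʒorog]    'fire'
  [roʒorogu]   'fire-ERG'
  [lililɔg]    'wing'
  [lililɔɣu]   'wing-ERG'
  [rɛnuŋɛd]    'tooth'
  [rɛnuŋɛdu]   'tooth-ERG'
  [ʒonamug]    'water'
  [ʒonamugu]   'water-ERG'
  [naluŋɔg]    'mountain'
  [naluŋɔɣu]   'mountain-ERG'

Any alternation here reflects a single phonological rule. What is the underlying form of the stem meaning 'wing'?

/lililɔɣ/

The stem for 'wing' ends in [g] in [lililɔg] but [ɣ] in [lililɔɣu].
The stem 'water' ([ʒonamug], [ʒonamugu]) shows [g] unchanged in both environments, so [g] cannot be basic with [ɣ] derived before the ERG suffix.
The underlying segment must be /ɣ/; voiced fricatives become stops word-finally, yielding [g] there.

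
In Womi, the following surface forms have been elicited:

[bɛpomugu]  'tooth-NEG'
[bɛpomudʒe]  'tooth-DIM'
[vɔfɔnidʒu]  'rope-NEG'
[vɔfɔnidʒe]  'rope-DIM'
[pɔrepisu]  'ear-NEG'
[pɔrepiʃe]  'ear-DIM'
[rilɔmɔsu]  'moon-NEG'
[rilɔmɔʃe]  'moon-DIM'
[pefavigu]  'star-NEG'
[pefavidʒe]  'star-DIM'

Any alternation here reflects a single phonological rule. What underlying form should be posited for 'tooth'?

/bɛpomug/

In [bɛpomugu] and [bɛpomudʒe] the final segment of 'tooth' alternates: [g] ~ [dʒ].
But 'rope' keeps [dʒ] in both environments ([vɔfɔnidʒu], [vɔfɔnidʒe]), so there is no rule changing /dʒ/ to [g] before the NEG suffix.
So /g/ is underlying, and a rule of palatalization before a front vowel — /g/ and /s/ become palato-alveolar [dʒ] and [ʃ] before a front vowel — gives [dʒ].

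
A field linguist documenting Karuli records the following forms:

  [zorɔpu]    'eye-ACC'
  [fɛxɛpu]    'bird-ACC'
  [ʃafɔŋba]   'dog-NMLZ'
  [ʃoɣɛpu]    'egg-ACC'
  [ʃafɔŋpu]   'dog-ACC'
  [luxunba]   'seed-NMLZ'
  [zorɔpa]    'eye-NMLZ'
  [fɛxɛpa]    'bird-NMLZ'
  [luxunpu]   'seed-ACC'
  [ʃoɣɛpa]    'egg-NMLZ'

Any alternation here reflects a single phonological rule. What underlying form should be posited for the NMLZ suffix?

/-ba/

The NMLZ morpheme has two allomorphs, [-ba] and [-pa].
By contrast the ACC suffix keeps its initial [p] throughout — that segment must be underlying.
So the underlying form is /-ba/, and voiced stops become voiceless after a vowel.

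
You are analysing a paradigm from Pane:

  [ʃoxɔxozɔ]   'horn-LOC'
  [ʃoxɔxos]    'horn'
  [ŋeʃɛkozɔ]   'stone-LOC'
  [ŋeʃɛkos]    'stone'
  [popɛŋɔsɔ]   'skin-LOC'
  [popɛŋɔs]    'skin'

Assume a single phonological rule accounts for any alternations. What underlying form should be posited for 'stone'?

In [ŋeʃɛkozɔ] and [ŋeʃɛkos] the final segment of 'stone' alternates: [z] ~ [s].
Compare 'skin', with invariant [s] in [popɛŋɔsɔ] and [popɛŋɔs]: an analysis with underlying /s/ and a rule producing [z] before the LOC suffix would wrongly predict alternation here too.
The alternation reflects word-final obstruent devoicing: voiced obstruents become voiceless word-finally. /z/ is underlying.

/ŋeʃɛkoz/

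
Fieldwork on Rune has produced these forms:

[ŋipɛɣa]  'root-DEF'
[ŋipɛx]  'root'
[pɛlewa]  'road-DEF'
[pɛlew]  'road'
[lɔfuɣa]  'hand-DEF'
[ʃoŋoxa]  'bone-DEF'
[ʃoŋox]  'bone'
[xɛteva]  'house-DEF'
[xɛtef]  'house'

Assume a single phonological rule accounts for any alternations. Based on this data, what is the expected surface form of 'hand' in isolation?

[lɔfux]

In [ŋipɛɣa] and [ŋipɛx] the final segment of 'root' alternates: [ɣ] ~ [x].
If /x/ were underlying and a rule turned it into [ɣ] before the DEF suffix, 'bone' would also alternate; but it has [x] in both [ʃoŋoxa] and [ʃoŋox].
Therefore /ɣ/ is basic and [x] is derived by word-final obstruent devoicing (voiced obstruents become voiceless word-finally).
The one attested form of 'hand', [lɔfuɣa], shows underlying /lɔfuɣ/. Applying the same rule word-finally gives [lɔfux].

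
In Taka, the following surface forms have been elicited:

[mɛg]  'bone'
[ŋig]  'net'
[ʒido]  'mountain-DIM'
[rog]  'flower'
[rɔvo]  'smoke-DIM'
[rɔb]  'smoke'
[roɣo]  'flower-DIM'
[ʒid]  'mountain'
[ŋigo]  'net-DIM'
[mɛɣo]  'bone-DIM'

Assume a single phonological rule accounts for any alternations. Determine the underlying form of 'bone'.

'bone' shows [g] ~ [ɣ] at the end of the stem ([mɛg] vs [mɛɣo]).
Compare 'net', with invariant [g] in [ŋig] and [ŋigo]: an analysis with underlying /g/ and a rule producing [ɣ] before the DIM suffix would wrongly predict alternation here too.
Therefore /ɣ/ is basic and [g] is derived by word-final hardening (voiced fricatives become stops word-finally).
The underlying form of 'bone' is therefore /mɛɣ/.

/mɛɣ/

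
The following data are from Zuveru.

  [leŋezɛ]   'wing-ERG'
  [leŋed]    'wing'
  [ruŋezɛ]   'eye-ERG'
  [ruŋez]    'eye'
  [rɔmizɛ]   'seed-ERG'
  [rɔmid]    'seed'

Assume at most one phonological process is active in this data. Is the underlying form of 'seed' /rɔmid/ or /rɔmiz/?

/rɔmid/

'seed' shows [z] ~ [d] at the end of the stem ([rɔmizɛ] vs [rɔmid]).
But 'eye' keeps [z] in both environments ([ruŋezɛ], [ruŋez]), so there is no rule changing /z/ to [d] in isolation.
The alternation reflects intervocalic spirantization: voiced stops become fricatives between vowels. /d/ is underlying.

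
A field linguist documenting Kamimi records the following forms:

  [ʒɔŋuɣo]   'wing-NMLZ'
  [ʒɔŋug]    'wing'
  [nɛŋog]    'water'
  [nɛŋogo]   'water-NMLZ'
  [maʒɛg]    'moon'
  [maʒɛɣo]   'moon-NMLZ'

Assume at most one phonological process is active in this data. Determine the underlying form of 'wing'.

'wing' shows [g] ~ [ɣ] at the end of the stem ([ʒɔŋug] vs [ʒɔŋuɣo]).
The stem 'water' ([nɛŋog], [nɛŋogo]) shows [g] unchanged in both environments, so [g] cannot be basic with [ɣ] derived before the NMLZ suffix.
The underlying segment must be /ɣ/; voiced fricatives become stops word-finally, yielding [g] there.

/ʒɔŋuɣ/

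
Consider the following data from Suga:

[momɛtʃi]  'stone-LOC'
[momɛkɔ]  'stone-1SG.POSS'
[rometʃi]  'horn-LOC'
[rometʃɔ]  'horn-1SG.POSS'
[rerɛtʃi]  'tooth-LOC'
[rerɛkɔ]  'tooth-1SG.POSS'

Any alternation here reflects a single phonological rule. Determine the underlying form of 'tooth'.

'tooth' shows [tʃ] ~ [k] at the end of the stem ([rerɛtʃi] vs [rerɛkɔ]).
Compare 'horn', with invariant [tʃ] in [rometʃi] and [rometʃɔ]: an analysis with underlying /tʃ/ and a rule producing [k] before the 1SG.POSS suffix would wrongly predict alternation here too.
The underlying segment must be /k/; /k/ becomes palato-alveolar [tʃ] before a front vowel, yielding [tʃ] there.

/rerɛk/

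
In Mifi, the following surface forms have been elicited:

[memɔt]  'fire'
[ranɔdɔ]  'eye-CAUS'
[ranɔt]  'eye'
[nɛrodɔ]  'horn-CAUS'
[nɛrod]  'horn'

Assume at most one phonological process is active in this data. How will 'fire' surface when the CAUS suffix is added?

[memɔdɔ]

'eye' shows [d] ~ [t] at the end of the stem ([ranɔdɔ] vs [ranɔt]).
The stem 'horn' ([nɛrodɔ], [nɛrod]) shows [d] unchanged in both environments, so [d] cannot be basic with [t] derived in isolation.
The alternation reflects intervocalic voicing: voiceless stops become voiced between vowels. /t/ is underlying.
The one attested form of 'fire', [memɔt], shows underlying /memɔt/. Applying the same rule between vowels gives [memɔdɔ].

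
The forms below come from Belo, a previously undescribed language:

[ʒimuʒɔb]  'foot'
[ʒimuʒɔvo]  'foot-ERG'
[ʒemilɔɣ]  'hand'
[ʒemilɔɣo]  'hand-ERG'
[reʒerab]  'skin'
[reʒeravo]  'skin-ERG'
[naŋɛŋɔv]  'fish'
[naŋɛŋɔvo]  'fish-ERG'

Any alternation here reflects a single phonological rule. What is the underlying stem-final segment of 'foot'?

/b/

'foot' shows [b] ~ [v] at the end of the stem ([ʒimuʒɔb] vs [ʒimuʒɔvo]).
The stem 'fish' ([naŋɛŋɔv], [naŋɛŋɔvo]) shows [v] unchanged in both environments, so [v] cannot be basic with [b] derived in isolation.
The underlying segment must be /b/; voiced stops become fricatives between vowels, yielding [v] there.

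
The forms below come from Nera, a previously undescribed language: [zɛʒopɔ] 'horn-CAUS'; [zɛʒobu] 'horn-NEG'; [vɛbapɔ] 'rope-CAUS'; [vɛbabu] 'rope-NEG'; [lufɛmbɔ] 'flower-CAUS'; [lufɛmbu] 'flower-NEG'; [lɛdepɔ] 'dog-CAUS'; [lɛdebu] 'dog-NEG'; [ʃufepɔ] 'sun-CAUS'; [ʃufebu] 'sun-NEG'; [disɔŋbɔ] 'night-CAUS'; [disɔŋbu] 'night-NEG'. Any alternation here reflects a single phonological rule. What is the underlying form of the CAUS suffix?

/-pɔ/

The CAUS suffix surfaces as [-bɔ] and [-pɔ], depending on the final segment of the stem.
By contrast the NEG suffix keeps its initial [b] throughout — that segment must be underlying.
So the underlying form is /-pɔ/, and voiceless stops become voiced after a nasal.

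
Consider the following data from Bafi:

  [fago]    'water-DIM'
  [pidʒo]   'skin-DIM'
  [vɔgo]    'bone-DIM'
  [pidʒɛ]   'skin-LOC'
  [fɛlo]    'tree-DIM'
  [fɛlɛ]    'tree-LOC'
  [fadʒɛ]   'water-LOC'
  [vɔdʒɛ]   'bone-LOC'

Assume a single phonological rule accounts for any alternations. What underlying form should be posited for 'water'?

The stem for 'water' ends in [g] in [fago] but [dʒ] in [fadʒɛ].
If /dʒ/ were underlying and a rule turned it into [g] before the DIM suffix, 'skin' would also alternate; but it has [dʒ] in both [pidʒo] and [pidʒɛ].
Therefore /g/ is basic and [dʒ] is derived by palatalization before a front vowel (/g/ becomes palato-alveolar [dʒ] before a front vowel).
The underlying form of 'water' is therefore /fag/.

/fag/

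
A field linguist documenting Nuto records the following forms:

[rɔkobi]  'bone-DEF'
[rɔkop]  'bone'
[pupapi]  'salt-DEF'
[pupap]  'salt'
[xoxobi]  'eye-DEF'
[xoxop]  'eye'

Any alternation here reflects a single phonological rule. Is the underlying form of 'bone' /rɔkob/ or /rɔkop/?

/rɔkob/

In [rɔkobi] and [rɔkop] the final segment of 'bone' alternates: [b] ~ [p].
But 'salt' keeps [p] in both environments ([pupapi], [pupap]), so there is no rule changing /p/ to [b] before the DEF suffix.
Therefore /b/ is basic and [p] is derived by word-final obstruent devoicing (voiced obstruents become voiceless word-finally).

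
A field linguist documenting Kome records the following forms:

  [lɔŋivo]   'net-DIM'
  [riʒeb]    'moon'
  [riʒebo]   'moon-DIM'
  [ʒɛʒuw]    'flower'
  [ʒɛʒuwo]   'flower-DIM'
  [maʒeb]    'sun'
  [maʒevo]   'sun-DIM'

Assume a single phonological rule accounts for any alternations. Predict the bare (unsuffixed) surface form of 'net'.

[lɔŋib]

'sun' shows [b] ~ [v] at the end of the stem ([maʒeb] vs [maʒevo]).
The stem 'moon' ([riʒeb], [riʒebo]) shows [b] unchanged in both environments, so [b] cannot be basic with [v] derived before the DIM suffix.
The alternation reflects word-final hardening: voiced fricatives become stops word-finally. /v/ is underlying.
From [lɔŋivo] the stem 'net' is /lɔŋiv/; word-finally this yields [lɔŋib].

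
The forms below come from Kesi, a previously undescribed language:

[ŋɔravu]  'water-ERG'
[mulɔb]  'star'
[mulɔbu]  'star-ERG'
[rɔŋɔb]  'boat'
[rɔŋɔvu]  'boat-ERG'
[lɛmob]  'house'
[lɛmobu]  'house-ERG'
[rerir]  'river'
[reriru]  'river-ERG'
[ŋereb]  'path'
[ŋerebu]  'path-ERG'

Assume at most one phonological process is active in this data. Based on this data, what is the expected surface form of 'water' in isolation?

The root 'boat' surfaces as [rɔŋɔb] and [rɔŋɔvu], with a stem-final [b] ~ [v] alternation.
If /b/ were underlying and a rule turned it into [v] before the ERG suffix, 'path' would also alternate; but it has [b] in both [ŋereb] and [ŋerebu].
Therefore /v/ is basic and [b] is derived by word-final hardening (voiced fricatives become stops word-finally).
The one attested form of 'water', [ŋɔravu], shows underlying /ŋɔrav/. Applying the same rule word-finally gives [ŋɔrab].

[ŋɔrab]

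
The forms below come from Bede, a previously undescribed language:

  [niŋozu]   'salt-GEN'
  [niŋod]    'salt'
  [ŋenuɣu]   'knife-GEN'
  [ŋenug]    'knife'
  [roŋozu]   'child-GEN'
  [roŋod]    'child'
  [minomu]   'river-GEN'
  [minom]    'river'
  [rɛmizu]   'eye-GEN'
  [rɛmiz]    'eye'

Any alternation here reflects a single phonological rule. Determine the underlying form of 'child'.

'child' shows [z] ~ [d] at the end of the stem ([roŋozu] vs [roŋod]).
The stem 'eye' ([rɛmizu], [rɛmiz]) shows [z] unchanged in both environments, so [z] cannot be basic with [d] derived in isolation.
The underlying segment must be /d/; voiced stops become fricatives between vowels, yielding [z] there.
Hence 'child' is /roŋod/ underlyingly.

/roŋod/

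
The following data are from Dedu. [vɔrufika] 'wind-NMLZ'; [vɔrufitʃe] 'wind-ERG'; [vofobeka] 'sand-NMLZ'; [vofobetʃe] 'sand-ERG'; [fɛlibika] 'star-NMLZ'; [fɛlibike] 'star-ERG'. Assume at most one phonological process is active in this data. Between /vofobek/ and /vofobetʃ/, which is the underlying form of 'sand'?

'sand' shows [k] ~ [tʃ] at the end of the stem ([vofobeka] vs [vofobetʃe]).
If /k/ were underlying and a rule turned it into [tʃ] before the ERG suffix, 'star' would also alternate; but it has [k] in both [fɛlibika] and [fɛlibike].
The alternation reflects depalatalization: palato-alveolar /tʃ/ becomes [k] when no front vowel follows. /tʃ/ is underlying.

/vofobetʃ/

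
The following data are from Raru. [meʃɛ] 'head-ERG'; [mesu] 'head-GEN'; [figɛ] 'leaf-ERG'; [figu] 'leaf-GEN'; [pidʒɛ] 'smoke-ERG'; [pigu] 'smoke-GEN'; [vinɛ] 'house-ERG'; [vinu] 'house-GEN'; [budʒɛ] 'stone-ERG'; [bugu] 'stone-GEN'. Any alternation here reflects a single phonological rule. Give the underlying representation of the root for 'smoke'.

/pidʒ/

'smoke' shows [dʒ] ~ [g] at the end of the stem ([pidʒɛ] vs [pigu]).
Compare 'leaf', with invariant [g] in [figɛ] and [figu]: an analysis with underlying /g/ and a rule producing [dʒ] before the ERG suffix would wrongly predict alternation here too.
The underlying segment must be /dʒ/; palato-alveolar /dʒ/ and /ʃ/ become [g] and [s] when no front vowel follows, yielding [g] there.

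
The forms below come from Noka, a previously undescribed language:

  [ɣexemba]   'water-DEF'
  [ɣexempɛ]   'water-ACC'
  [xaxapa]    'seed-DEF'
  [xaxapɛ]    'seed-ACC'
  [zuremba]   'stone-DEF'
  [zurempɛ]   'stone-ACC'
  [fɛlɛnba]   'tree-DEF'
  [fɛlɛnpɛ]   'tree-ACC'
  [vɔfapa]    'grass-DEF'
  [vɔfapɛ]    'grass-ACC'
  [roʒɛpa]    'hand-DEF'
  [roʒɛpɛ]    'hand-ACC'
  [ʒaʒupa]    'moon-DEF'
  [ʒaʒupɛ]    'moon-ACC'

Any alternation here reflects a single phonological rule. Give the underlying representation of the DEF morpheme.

/-ba/

The DEF suffix surfaces as [-ba] and [-pa], depending on the final segment of the stem.
By contrast the ACC suffix keeps its initial [p] throughout — that segment must be underlying.
The DEF suffix is therefore /-ba/ underlyingly, with post-vocalic devoicing: voiced stops become voiceless after a vowel.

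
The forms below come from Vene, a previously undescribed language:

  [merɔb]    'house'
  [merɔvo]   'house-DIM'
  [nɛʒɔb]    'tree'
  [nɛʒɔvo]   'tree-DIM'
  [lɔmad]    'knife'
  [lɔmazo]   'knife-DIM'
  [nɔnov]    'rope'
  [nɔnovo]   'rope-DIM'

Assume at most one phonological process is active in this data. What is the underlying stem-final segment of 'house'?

/b/

In [merɔb] and [merɔvo] the final segment of 'house' alternates: [b] ~ [v].
If /v/ were underlying and a rule turned it into [b] in isolation, 'rope' would also alternate; but it has [v] in both [nɔnov] and [nɔnovo].
The alternation reflects intervocalic spirantization: voiced stops become fricatives between vowels. /b/ is underlying.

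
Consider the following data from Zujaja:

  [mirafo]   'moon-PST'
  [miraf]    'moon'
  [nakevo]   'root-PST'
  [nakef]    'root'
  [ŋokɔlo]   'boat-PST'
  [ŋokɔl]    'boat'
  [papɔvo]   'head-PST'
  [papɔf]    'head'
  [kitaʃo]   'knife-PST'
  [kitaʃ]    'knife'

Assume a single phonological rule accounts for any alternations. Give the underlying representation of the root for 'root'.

The root 'root' surfaces as [nakevo] and [nakef], with a stem-final [v] ~ [f] alternation.
The stem 'moon' ([mirafo], [miraf]) shows [f] unchanged in both environments, so [f] cannot be basic with [v] derived before the PST suffix.
Therefore /v/ is basic and [f] is derived by word-final obstruent devoicing (voiced obstruents become voiceless word-finally).

/nakev/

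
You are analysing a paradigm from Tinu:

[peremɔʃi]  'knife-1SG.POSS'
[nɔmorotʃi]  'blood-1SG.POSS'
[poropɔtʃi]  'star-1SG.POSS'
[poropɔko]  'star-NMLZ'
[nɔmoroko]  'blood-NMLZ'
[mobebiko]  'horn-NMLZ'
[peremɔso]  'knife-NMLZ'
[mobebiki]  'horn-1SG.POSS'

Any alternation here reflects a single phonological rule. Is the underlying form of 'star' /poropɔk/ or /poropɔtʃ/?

In [poropɔtʃi] and [poropɔko] the final segment of 'star' alternates: [tʃ] ~ [k].
But 'horn' keeps [k] in both environments ([mobebiki], [mobebiko]), so there is no rule changing /k/ to [tʃ] before the 1SG.POSS suffix.
The alternation reflects depalatalization: palato-alveolar /tʃ/ and /ʃ/ become [k] and [s] when no front vowel follows. /tʃ/ is underlying.

/poropɔtʃ/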